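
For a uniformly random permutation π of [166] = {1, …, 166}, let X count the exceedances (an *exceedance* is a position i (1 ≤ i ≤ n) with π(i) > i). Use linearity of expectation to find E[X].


Write X = Σ_{i=1}^{166} X_i, where X_i = 1_{π(i) > i}.
For each fixed i, π(i) is uniform over {1, …, 166} (marginal of a uniform permutation), so P[π(i) > i] = (n − i)/n. Summing: Σ_{i=1}^{166} (n − i)/n = (0 + 1 + … + 165)/166 = 166(166 − 1)/(2·166) = (166 − 1)/2.
Hence E[X] = Σ_{i=1}^{166} (166 − i)/166 = 165/2 ≈ 82.500000.

E[X] = 165/2 = 82.500000.


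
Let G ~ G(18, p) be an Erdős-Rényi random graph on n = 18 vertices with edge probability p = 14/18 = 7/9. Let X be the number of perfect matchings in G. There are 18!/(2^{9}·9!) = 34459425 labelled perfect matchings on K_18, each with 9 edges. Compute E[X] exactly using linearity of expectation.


K_18 has 18!/(2^{9}·9!) = 34459425 labelled perfect matchings.
For each such perfect matching H, let X_H = 1 if all 9 edges of H are present in G. Then P[X_H = 1] = p^{9} = (7/9)^{9} = 40353607/387420489.
By linearity of expectation: E[X] = Σ_H E[X_H] = 34459425 · p^{9} = 34459425 · 40353607/387420489 = 17167433257975/4782969.
Numerically: E[X] ≈ 3.5893e+06.

E[X] = 34459425 · (7/9)^{9} = 17167433257975/4782969 ≈ 3.5893e+06.


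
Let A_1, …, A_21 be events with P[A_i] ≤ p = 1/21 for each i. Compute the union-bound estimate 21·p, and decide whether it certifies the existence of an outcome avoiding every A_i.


Union bound: P[∪_{i=1}^{21} A_i] ≤ Σ_i P[A_i] ≤ 21·p = 21·(1/21) = 1.
Numerically: 1 ≈ 1.000.
Is 1 < 1? NO.
Since the bound 1 is ≥ 1, the union bound is uninformative here; it does NOT by itself certify existence.

21·p = 1 ≈ 1.000; existence NOT certified by the union bound.


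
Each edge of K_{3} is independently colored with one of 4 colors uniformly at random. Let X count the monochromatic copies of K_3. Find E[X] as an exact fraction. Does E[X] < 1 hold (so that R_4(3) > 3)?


E[X] = C(3, 3) · 4^{1 − 3} = 1 · 4^{−2} = 1/16.
As a reduced fraction: E[X] = 1/16 ≈ 0.0625.
Is E[X] < 1? YES.
Since E[X] < 1, there exists a 4-coloring of K_{3} with no monochromatic K_3; hence R_4(3) > 3.

E[X] = 1/16 ≈ 0.0625; E[X] < 1, so R_4(3) > 3.


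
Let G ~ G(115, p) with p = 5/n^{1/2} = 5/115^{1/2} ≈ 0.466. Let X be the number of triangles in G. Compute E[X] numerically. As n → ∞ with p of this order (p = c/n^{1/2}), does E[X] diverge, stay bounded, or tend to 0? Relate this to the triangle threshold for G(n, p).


Number of potential triangles: C(115, 3) = 246905.
Each occurs with probability p³ ≈ (0.466)³ ≈ 1.01359e-01.
By linearity: E[X] = C(115, 3)·p³ ≈ 246905 · 1.01359e-01 ≈ 25026.098.
Since α = 1/2 < 1, p = c/n^{1/2} ≫ 1/n is above the triangle threshold p ~ 1/n. Asymptotically E[X] ~ (c³/6)·n^{3(1−α)} = (5³/6)·n^{1.5} → ∞; triangles are abundant w.h.p.

E[X] ≈ 25026.098; in regime p = Θ(1/n^{1/2}) E[X] diverges (above the triangle threshold p ~ 1/n).


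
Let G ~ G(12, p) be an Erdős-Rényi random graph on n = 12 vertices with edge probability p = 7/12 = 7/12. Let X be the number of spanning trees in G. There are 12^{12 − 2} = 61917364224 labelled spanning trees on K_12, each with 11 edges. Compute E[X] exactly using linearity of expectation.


K_12 has 12^{12 − 2} = 61917364224 labelled spanning trees.
For each such spanning tree H, let X_H = 1 if all 11 edges of H are present in G. Then P[X_H = 1] = p^{11} = (7/12)^{11} = 1977326743/743008370688.
Summing the indicators: E[X] = Σ_H E[X_H] = 61917364224 · p^{11} = 61917364224 · 1977326743/743008370688 = 1977326743/12.
Numerically: E[X] ≈ 1.64777e+08.

E[X] = 61917364224 · (7/12)^{11} = 1977326743/12 ≈ 1.64777e+08.


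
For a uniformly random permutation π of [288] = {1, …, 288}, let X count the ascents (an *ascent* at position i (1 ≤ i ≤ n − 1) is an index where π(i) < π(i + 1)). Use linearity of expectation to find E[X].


Write X = Σ X_I over i = 1, …, 287, with X_I the indicator of one ascent.
There are 287 indicators.
For each fixed i, the pair (π(i), π(i+1)) is a uniformly random ordered pair of distinct values from {1, …, 288}; by symmetry P[π(i) < π(i+1)] = 1/2.
By linearity: E[X] = 287 · (1/2) = (288 − 1) · (1/2) = 287/2 ≈ 143.5000.

E[X] = 287/2 = 143.5000.


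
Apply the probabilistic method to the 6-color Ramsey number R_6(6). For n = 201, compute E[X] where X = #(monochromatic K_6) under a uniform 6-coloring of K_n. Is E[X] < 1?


E[X] = C(201, 6) · 6^{1 − 15} = 84944276340 · 6^{−14} = 84944276340/78364164096.
As a reduced fraction: E[X] = 7078689695/6530347008 ≈ 1.0840.
Is E[X] < 1? NO.
Since E[X] ≥ 1, the first-moment bound is inconclusive at n = 201; it does NOT by itself certify R_6(6) > 201.

E[X] = 7078689695/6530347008 ≈ 1.0840; E[X] ≥ 1; first-moment method inconclusive here.


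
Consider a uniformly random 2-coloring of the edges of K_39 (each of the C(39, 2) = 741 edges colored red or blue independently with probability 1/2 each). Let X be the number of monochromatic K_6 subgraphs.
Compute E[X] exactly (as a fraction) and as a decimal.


Let X = Σ_S X_S over the C(39, 6) = 3262623 subsets S of size 6, where X_S = 1 if the K_6 on S is monochromatic.
For a fixed S, the K_6 on S has C(6, 2) = 15 edges. P[all 15 edges red] = (1/2)^15, and likewise for blue, so P[monochromatic] = 2·(1/2)^15 = 2^{1 − 15} = 1/16384.
By linearity of expectation: E[X] = C(39, 6) · 2^{1 − 15} = 3262623 · 1/16384 = 3262623/16384.
Numerically: E[X] ≈ 199.134705.

E[X] = C(39,6)·2^(1−C(6,2)) = 3262623/16384 ≈ 199.134705.


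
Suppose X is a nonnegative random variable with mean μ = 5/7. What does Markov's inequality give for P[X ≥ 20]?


μ = E[X] = 5/7, a = 20.
Markov: P[X ≥ 20] ≤ μ/a = (5/7)/20 = 1/28.
Numerically: ≈ 0.035714.
(Since a = 20 > μ = 0.714286, the bound 1/28 is < 1 and informative.)

P[X ≥ 20] ≤ 1/28 ≈ 0.035714.


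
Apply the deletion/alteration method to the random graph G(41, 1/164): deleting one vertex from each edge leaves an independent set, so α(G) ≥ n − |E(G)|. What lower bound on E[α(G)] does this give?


E[|E(G)|] = C(41, 2)·p = 820 · (1/164) = 5.
E[α(G)] ≥ n − E[|E(G)|] = 41 − 5 = 36.
Numerically: ≈ 36.0000.
(This is only a lower bound; the true E[α(G)] may be larger.)

E[α(G)] ≥ 36 ≈ 36.0000.


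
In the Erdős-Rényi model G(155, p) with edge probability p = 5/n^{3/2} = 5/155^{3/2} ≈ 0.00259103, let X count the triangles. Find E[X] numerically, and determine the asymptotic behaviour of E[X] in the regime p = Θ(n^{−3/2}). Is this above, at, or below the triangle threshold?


Number of potential triangles: C(155, 3) = 608685.
Each occurs with probability p³ ≈ (0.00259103)³ ≈ 1.73947172e-08.
By linearity: E[X] = C(155, 3)·p³ ≈ 608685 · 1.73947172e-08 ≈ 0.010588.
Since α = 3/2 > 1, p = c/n^{3/2} = o(1/n) is below the triangle threshold p ~ 1/n. Asymptotically E[X] ~ (c³/6)·n^{3(1−α)} = (5³/6)·n^{-1.5} → 0, so by Markov's inequality G has no triangles w.h.p.

E[X] ≈ 0.010588; in regime p = Θ(1/n^{3/2}) E[X] tends to 0 (below the triangle threshold p ~ 1/n).


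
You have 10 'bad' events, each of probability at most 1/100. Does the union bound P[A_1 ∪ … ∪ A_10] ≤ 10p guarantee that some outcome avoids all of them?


Union bound: P[∪_{i=1}^{10} A_i] ≤ Σ_i P[A_i] ≤ 10·p = 10·(1/100) = 1/10.
Numerically: 1/10 ≈ 0.1000.
Is 1/10 < 1? YES.
Since P[∪ A_i] ≤ 1/10 < 1, the complement has P[∩ A_i^c] ≥ 1 − 1/10 = 9/10 > 0, so some outcome avoids every A_i.

10·p = 1/10 ≈ 0.1000; existence CERTIFIED by the union bound.


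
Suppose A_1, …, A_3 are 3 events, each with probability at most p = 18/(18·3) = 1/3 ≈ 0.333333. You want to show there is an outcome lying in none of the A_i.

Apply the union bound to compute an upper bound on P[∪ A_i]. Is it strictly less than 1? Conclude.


Union bound: P[∪_{i=1}^{3} A_i] ≤ Σ_i P[A_i] ≤ 3·p = 3·(1/3) = 1.
Numerically: 1 ≈ 1.000000.
Is 1 < 1? NO.
Since the bound 1 is ≥ 1, the union bound is uninformative here; it does NOT by itself certify existence.

3·p = 1 ≈ 1.000000; existence NOT certified by the union bound.


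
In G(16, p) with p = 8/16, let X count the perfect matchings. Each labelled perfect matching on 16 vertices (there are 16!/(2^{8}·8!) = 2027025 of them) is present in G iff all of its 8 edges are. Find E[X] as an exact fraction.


K_16 has 16!/(2^{8}·8!) = 2027025 labelled perfect matchings.
For each such perfect matching H, let X_H = 1 if all 8 edges of H are present in G. Then P[X_H = 1] = p^{8} = (1/2)^{8} = 1/256.
By linearity: E[X] = Σ_H E[X_H] = 2027025 · p^{8} = 2027025 · 1/256 = 2027025/256.
Numerically: E[X] ≈ 7918.1.

E[X] = 2027025 · (1/2)^{8} = 2027025/256 ≈ 7918.1.


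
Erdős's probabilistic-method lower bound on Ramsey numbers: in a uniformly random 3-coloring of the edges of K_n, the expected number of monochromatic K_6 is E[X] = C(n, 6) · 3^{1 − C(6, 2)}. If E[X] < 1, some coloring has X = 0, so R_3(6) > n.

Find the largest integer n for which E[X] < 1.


We need C(n, 6) · 3^{1 − 15} < 1, i.e. C(n, 6) < 3^{15 − 1} = 4782969.
Check values of n near the boundary:
  n = 35: C(35, 6) = 1623160; 1623160 < 4782969? YES
  n = 36: C(36, 6) = 1947792; 1947792 < 4782969? YES
  n = 37: C(37, 6) = 2324784; 2324784 < 4782969? YES
  n = 38: C(38, 6) = 2760681; 2760681 < 4782969? YES
  n = 39: C(39, 6) = 3262623; 3262623 < 4782969? YES
  n = 40: C(40, 6) = 3838380; 3838380 < 4782969? YES
  n = 41: C(41, 6) = 4496388; 4496388 < 4782969? YES
  n = 42: C(42, 6) = 5245786; 5245786 < 4782969? NO
  n = 43: C(43, 6) = 6096454; 6096454 < 4782969? NO
  n = 44: C(44, 6) = 7059052; 7059052 < 4782969? NO
The largest n with C(n, 6) < 4782969 is n = 41 (where E[X] = 1498796/1594323 ≈ 0.9400830). Hence R_3(6) > 41, i.e. R_3(6) ≥ 42.

Largest n = 41; hence R_3(6) > 41.


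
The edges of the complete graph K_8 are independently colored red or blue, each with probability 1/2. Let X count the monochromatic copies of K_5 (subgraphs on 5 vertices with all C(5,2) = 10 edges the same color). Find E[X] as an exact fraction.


Let X = Σ_S X_S over the C(8, 5) = 56 subsets S of size 5, where X_S = 1 if the K_5 on S is monochromatic.
For a fixed S, the K_5 on S has C(5, 2) = 10 edges. P[all 10 edges red] = (1/2)^10, and likewise for blue, so P[monochromatic] = 2·(1/2)^10 = 2^{1 − 10} = 1/512.
By linearity of expectation: E[X] = C(8, 5) · 2^{1 − 10} = 56 · 1/512 = 7/64.
Numerically: E[X] ≈ 0.109375.

E[X] = C(8,5)·2^(1−C(5,2)) = 7/64 ≈ 0.109375.


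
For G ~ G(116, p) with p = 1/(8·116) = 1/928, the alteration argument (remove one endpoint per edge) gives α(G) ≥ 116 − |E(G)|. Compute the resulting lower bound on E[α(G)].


E[|E(G)|] = C(116, 2)·p = 6670 · (1/928) = 115/16.
E[α(G)] ≥ n − E[|E(G)|] = 116 − 115/16 = 1741/16.
Numerically: ≈ 108.812500.
(This is only a lower bound; the true E[α(G)] may be larger.)

E[α(G)] ≥ 1741/16 ≈ 108.812500.


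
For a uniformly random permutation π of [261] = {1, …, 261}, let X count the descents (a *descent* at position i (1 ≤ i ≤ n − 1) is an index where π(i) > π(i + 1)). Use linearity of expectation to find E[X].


Write X = Σ X_I over i = 1, …, 260, with X_I the indicator of one descent.
There are 260 indicators.
For each fixed i, the pair (π(i), π(i+1)) is a uniformly random ordered pair of distinct values from {1, …, 261}; by symmetry P[π(i) > π(i+1)] = 1/2.
By linearity: E[X] = 260 · (1/2) = (261 − 1) · (1/2) = 130 ≈ 130.00000.

E[X] = 130 = 130.00000.


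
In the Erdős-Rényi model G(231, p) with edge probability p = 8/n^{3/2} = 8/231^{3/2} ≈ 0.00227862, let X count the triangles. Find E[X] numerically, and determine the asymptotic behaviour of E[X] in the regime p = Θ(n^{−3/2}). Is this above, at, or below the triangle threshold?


Number of potential triangles: C(231, 3) = 2027795.
Each occurs with probability p³ ≈ (0.00227862)³ ≈ 1.18308528e-08.
By linearity: E[X] = C(231, 3)·p³ ≈ 2027795 · 1.18308528e-08 ≈ 0.023991.
Since α = 3/2 > 1, p = c/n^{3/2} = o(1/n) is below the triangle threshold p ~ 1/n. Asymptotically E[X] ~ (c³/6)·n^{3(1−α)} = (8³/6)·n^{-1.5} → 0, so by Markov's inequality G has no triangles w.h.p.

E[X] ≈ 0.023991; in regime p = Θ(1/n^{3/2}) E[X] tends to 0 (below the triangle threshold p ~ 1/n).


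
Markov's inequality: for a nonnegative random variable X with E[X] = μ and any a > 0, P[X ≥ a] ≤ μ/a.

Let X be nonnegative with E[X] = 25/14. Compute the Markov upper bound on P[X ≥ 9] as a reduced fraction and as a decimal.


μ = E[X] = 25/14, a = 9.
Markov: P[X ≥ 9] ≤ μ/a = (25/14)/9 = 25/126.
Numerically: ≈ 0.19841.
(Since a = 9 > μ = 1.78571, the bound 25/126 is < 1 and informative.)

P[X ≥ 9] ≤ 25/126 ≈ 0.19841.


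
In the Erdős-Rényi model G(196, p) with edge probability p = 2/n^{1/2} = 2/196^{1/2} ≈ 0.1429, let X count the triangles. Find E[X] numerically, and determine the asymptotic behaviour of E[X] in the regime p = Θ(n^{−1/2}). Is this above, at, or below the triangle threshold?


Number of potential triangles: C(196, 3) = 1235780.
Each occurs with probability p³ ≈ (0.1429)³ ≈ 2.915452e-03.
By linearity: E[X] = C(196, 3)·p³ ≈ 1235780 · 2.915452e-03 ≈ 3602.8571.
Since α = 1/2 < 1, p = c/n^{1/2} ≫ 1/n is above the triangle threshold p ~ 1/n. Asymptotically E[X] ~ (c³/6)·n^{3(1−α)} = (2³/6)·n^{1.5} → ∞; triangles are abundant w.h.p.

E[X] ≈ 3602.8571; in regime p = Θ(1/n^{1/2}) E[X] diverges (above the triangle threshold p ~ 1/n).


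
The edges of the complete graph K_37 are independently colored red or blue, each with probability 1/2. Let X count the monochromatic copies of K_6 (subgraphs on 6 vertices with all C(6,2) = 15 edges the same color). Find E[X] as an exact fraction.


Let X = Σ_S X_S over the C(37, 6) = 2324784 subsets S of size 6, where X_S = 1 if the K_6 on S is monochromatic.
For a fixed S, the K_6 on S has C(6, 2) = 15 edges. P[all 15 edges red] = (1/2)^15, and likewise for blue, so P[monochromatic] = 2·(1/2)^15 = 2^{1 − 15} = 1/16384.
Summing: E[X] = C(37, 6) · 2^{1 − 15} = 2324784 · 1/16384 = 145299/1024.
Numerically: E[X] ≈ 141.8936.

E[X] = C(37,6)·2^(1−C(6,2)) = 145299/1024 ≈ 141.8936.


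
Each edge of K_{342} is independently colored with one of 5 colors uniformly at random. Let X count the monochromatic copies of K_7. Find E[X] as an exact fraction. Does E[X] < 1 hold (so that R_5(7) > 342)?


E[X] = C(342, 7) · 5^{1 − 21} = 102073837467888 · 5^{−20} = 102073837467888/95367431640625.
As a reduced fraction: E[X] = 102073837467888/95367431640625 ≈ 1.0703.
Is E[X] < 1? NO.
Since E[X] ≥ 1, the first-moment bound is inconclusive at n = 342; it does NOT by itself certify R_5(7) > 342.

E[X] = 102073837467888/95367431640625 ≈ 1.0703; E[X] ≥ 1; first-moment method inconclusive here.


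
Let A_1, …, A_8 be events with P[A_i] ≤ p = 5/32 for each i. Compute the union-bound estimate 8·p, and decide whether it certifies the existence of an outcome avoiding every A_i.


Union bound: P[∪_{i=1}^{8} A_i] ≤ Σ_i P[A_i] ≤ 8·p = 8·(5/32) = 5/4.
Numerically: 5/4 ≈ 1.250000.
Is 5/4 < 1? NO.
Since the bound 5/4 is ≥ 1, the union bound is uninformative here; it does NOT by itself certify existence.

8·p = 5/4 ≈ 1.250000; existence NOT certified by the union bound.


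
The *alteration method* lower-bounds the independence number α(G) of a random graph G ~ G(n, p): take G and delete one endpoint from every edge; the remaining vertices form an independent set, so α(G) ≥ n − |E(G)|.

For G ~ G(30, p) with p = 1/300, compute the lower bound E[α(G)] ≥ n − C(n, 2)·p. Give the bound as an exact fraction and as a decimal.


E[|E(G)|] = C(30, 2)·p = 435 · (1/300) = 29/20.
E[α(G)] ≥ n − E[|E(G)|] = 30 − 29/20 = 571/20.
Numerically: ≈ 28.55000.
(This is only a lower bound; the true E[α(G)] may be larger.)

E[α(G)] ≥ 571/20 ≈ 28.55000.


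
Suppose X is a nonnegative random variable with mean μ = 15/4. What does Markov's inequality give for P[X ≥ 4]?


μ = E[X] = 15/4, a = 4.
Markov: P[X ≥ 4] ≤ μ/a = (15/4)/4 = 15/16.
Numerically: ≈ 0.9375.
(Since a = 4 > μ = 3.7500, the bound 15/16 is < 1 and informative.)

P[X ≥ 4] ≤ 15/16 ≈ 0.9375.


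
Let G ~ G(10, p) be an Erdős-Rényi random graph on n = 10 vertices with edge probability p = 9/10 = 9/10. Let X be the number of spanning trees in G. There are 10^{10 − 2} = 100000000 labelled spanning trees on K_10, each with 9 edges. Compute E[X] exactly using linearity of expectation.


K_10 has 10^{10 − 2} = 100000000 labelled spanning trees.
For each such spanning tree H, let X_H = 1 if all 9 edges of H are present in G. Then P[X_H = 1] = p^{9} = (9/10)^{9} = 387420489/1000000000.
By linearity of expectation: E[X] = Σ_H E[X_H] = 100000000 · p^{9} = 100000000 · 387420489/1000000000 = 387420489/10.
Numerically: E[X] ≈ 3.8742e+07.

E[X] = 100000000 · (9/10)^{9} = 387420489/10 ≈ 3.8742e+07.


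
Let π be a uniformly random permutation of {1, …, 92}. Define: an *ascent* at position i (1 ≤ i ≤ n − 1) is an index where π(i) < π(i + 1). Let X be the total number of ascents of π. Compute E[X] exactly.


Write X = Σ X_I over i = 1, …, 91, with X_I the indicator of one ascent.
There are 91 indicators.
For each fixed i, the pair (π(i), π(i+1)) is a uniformly random ordered pair of distinct values from {1, …, 92}; by symmetry P[π(i) < π(i+1)] = 1/2.
By linearity: E[X] = 91 · (1/2) = (92 − 1) · (1/2) = 91/2 ≈ 45.500000.

E[X] = 91/2 = 45.500000.


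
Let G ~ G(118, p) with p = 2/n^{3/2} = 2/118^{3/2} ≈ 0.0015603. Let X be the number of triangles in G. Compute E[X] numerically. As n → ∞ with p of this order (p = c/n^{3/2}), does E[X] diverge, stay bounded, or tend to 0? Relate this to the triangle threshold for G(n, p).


Number of potential triangles: C(118, 3) = 266916.
Each occurs with probability p³ ≈ (0.0015603)³ ≈ 3.79857717e-09.
By linearity: E[X] = C(118, 3)·p³ ≈ 266916 · 3.79857717e-09 ≈ 0.001014.
Since α = 3/2 > 1, p = c/n^{3/2} = o(1/n) is below the triangle threshold p ~ 1/n. Asymptotically E[X] ~ (c³/6)·n^{3(1−α)} = (2³/6)·n^{-1.5} → 0, so by Markov's inequality G has no triangles w.h.p.

E[X] ≈ 0.001014; in regime p = Θ(1/n^{3/2}) E[X] tends to 0 (below the triangle threshold p ~ 1/n).


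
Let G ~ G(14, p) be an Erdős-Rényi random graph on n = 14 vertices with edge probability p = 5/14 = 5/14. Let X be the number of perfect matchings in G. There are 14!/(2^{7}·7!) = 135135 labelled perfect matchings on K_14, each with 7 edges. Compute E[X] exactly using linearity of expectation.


K_14 has 14!/(2^{7}·7!) = 135135 labelled perfect matchings.
For each such perfect matching H, let X_H = 1 if all 7 edges of H are present in G. Then P[X_H = 1] = p^{7} = (5/14)^{7} = 78125/105413504.
By linearity: E[X] = Σ_H E[X_H] = 135135 · p^{7} = 135135 · 78125/105413504 = 1508203125/15059072.
Numerically: E[X] ≈ 100.2.

E[X] = 135135 · (5/14)^{7} = 1508203125/15059072 ≈ 100.2.


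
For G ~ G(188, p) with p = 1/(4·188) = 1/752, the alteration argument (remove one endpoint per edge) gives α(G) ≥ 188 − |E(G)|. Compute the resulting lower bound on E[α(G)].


E[|E(G)|] = C(188, 2)·p = 17578 · (1/752) = 187/8.
E[α(G)] ≥ n − E[|E(G)|] = 188 − 187/8 = 1317/8.
Numerically: ≈ 164.62500.
(This is only a lower bound; the true E[α(G)] may be larger.)

E[α(G)] ≥ 1317/8 ≈ 164.62500.


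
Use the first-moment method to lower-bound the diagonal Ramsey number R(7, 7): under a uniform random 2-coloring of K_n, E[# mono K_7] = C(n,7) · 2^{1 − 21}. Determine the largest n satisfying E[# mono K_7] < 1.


We need C(n, 7) · 2^{1 − 21} < 1, i.e. C(n, 7) < 2^{21 − 1} = 1048576.
Check values of n near the boundary:
  n = 26: C(26, 7) = 657800; 657800 < 1048576? YES
  n = 27: C(27, 7) = 888030; 888030 < 1048576? YES
  n = 28: C(28, 7) = 1184040; 1184040 < 1048576? NO
  n = 29: C(29, 7) = 1560780; 1560780 < 1048576? NO
The largest n with C(n, 7) < 1048576 is n = 27 (where E[X] = 444015/524288 ≈ 0.8469). Hence R(7, 7) > 27, i.e. R(7, 7) ≥ 28.

Largest n = 27; hence R(7, 7) > 27.


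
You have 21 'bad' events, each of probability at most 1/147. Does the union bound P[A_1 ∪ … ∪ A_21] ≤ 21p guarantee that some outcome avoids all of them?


Union bound: P[∪_{i=1}^{21} A_i] ≤ Σ_i P[A_i] ≤ 21·p = 21·(1/147) = 1/7.
Numerically: 1/7 ≈ 0.143.
Is 1/7 < 1? YES.
Since P[∪ A_i] ≤ 1/7 < 1, the complement has P[∩ A_i^c] ≥ 1 − 1/7 = 6/7 > 0, so some outcome avoids every A_i.

21·p = 1/7 ≈ 0.143; existence CERTIFIED by the union bound.


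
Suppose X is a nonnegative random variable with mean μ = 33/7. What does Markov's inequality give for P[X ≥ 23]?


μ = E[X] = 33/7, a = 23.
Markov: P[X ≥ 23] ≤ μ/a = (33/7)/23 = 33/161.
Numerically: ≈ 0.204969.
(Since a = 23 > μ = 4.714286, the bound 33/161 is < 1 and informative.)

P[X ≥ 23] ≤ 33/161 ≈ 0.204969.


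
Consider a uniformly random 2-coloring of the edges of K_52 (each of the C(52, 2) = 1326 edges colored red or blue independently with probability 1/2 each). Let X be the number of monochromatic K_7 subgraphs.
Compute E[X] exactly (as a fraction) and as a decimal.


Let X = Σ_S X_S over the C(52, 7) = 133784560 subsets S of size 7, where X_S = 1 if the K_7 on S is monochromatic.
For a fixed S, the K_7 on S has C(7, 2) = 21 edges. P[all 21 edges red] = (1/2)^21, and likewise for blue, so P[monochromatic] = 2·(1/2)^21 = 2^{1 − 21} = 1/1048576.
By linearity of expectation: E[X] = C(52, 7) · 2^{1 − 21} = 133784560 · 1/1048576 = 8361535/65536.
Numerically: E[X] ≈ 127.587.

E[X] = C(52,7)·2^(1−C(7,2)) = 8361535/65536 ≈ 127.587.


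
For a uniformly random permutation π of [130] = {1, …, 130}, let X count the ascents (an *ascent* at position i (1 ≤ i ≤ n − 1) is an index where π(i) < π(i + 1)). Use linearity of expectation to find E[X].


Write X = Σ X_I over i = 1, …, 129, with X_I the indicator of one ascent.
There are 129 indicators.
For each fixed i, the pair (π(i), π(i+1)) is a uniformly random ordered pair of distinct values from {1, …, 130}; by symmetry P[π(i) < π(i+1)] = 1/2.
By linearity: E[X] = 129 · (1/2) = (130 − 1) · (1/2) = 129/2 ≈ 64.500000.

E[X] = 129/2 = 64.500000.


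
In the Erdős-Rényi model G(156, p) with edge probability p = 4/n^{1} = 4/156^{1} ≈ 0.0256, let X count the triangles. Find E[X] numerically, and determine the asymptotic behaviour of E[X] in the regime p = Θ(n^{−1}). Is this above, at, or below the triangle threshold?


Number of potential triangles: C(156, 3) = 620620.
Each occurs with probability p³ ≈ (0.0256)³ ≈ 1.68580e-05.
By linearity: E[X] = C(156, 3)·p³ ≈ 620620 · 1.68580e-05 ≈ 10.462.
Here α = 1, so p = 4/n is exactly at the triangle threshold p ~ 1/n. Asymptotically E[X] → c³/6 = 4³/6 = 32/3 ≈ 10.667, a bounded constant. In this regime the triangle count is asymptotically Poisson(c³/6).

E[X] ≈ 10.462; in regime p = Θ(1/n^{1}) E[X] stays bounded (at the triangle threshold p ~ 1/n).


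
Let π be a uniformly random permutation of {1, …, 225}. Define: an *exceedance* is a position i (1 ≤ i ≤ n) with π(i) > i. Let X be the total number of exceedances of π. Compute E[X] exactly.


Write X = Σ_{i=1}^{225} X_i, where X_i = 1_{π(i) > i}.
For each fixed i, π(i) is uniform over {1, …, 225} (marginal of a uniform permutation), so P[π(i) > i] = (n − i)/n. Summing: Σ_{i=1}^{225} (n − i)/n = (0 + 1 + … + 224)/225 = 225(225 − 1)/(2·225) = (225 − 1)/2.
Hence E[X] = Σ_{i=1}^{225} (225 − i)/225 = 112 ≈ 112.0000.

E[X] = 112 = 112.0000.


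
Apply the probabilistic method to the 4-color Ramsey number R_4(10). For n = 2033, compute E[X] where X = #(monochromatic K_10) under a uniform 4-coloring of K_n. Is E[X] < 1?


E[X] = C(2033, 10) · 4^{1 − 45} = 325074373196988390113235240 · 4^{−44} = 325074373196988390113235240/309485009821345068724781056.
As a reduced fraction: E[X] = 40634296649623548764154405/38685626227668133590597632 ≈ 1.0503719.
Is E[X] < 1? NO.
Since E[X] ≥ 1, the first-moment bound is inconclusive at n = 2033; it does NOT by itself certify R_4(10) > 2033.

E[X] = 40634296649623548764154405/38685626227668133590597632 ≈ 1.0503719; E[X] ≥ 1; first-moment method inconclusive here.


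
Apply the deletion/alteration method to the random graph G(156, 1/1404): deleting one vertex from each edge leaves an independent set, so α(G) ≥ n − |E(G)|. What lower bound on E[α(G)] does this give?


E[|E(G)|] = C(156, 2)·p = 12090 · (1/1404) = 155/18.
E[α(G)] ≥ n − E[|E(G)|] = 156 − 155/18 = 2653/18.
Numerically: ≈ 147.389.
(This is only a lower bound; the true E[α(G)] may be larger.)

E[α(G)] ≥ 2653/18 ≈ 147.389.


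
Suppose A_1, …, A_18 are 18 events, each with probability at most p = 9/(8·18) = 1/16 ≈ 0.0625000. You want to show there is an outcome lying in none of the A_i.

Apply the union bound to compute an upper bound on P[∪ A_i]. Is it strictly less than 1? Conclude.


Union bound: P[∪_{i=1}^{18} A_i] ≤ Σ_i P[A_i] ≤ 18·p = 18·(1/16) = 9/8.
Numerically: 9/8 ≈ 1.1250000.
Is 9/8 < 1? NO.
Since the bound 9/8 is ≥ 1, the union bound is uninformative here; it does NOT by itself certify existence.

18·p = 9/8 ≈ 1.1250000; existence NOT certified by the union bound.


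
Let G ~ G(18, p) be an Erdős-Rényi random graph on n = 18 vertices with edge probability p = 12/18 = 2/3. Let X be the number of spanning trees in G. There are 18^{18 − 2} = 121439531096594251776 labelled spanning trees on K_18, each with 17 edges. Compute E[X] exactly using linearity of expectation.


K_18 has 18^{18 − 2} = 121439531096594251776 labelled spanning trees.
For each such spanning tree H, let X_H = 1 if all 17 edges of H are present in G. Then P[X_H = 1] = p^{17} = (2/3)^{17} = 131072/129140163.
Summing the indicators: E[X] = Σ_H E[X_H] = 121439531096594251776 · p^{17} = 121439531096594251776 · 131072/129140163 = 123256172596690944.
Numerically: E[X] ≈ 1.23e+17.

E[X] = 121439531096594251776 · (2/3)^{17} = 123256172596690944 ≈ 1.23e+17.


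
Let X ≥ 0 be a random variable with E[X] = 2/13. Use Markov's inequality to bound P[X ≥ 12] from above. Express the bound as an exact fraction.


μ = E[X] = 2/13, a = 12.
Markov: P[X ≥ 12] ≤ μ/a = (2/13)/12 = 1/78.
Numerically: ≈ 0.012821.
(Since a = 12 > μ = 0.153846, the bound 1/78 is < 1 and informative.)

P[X ≥ 12] ≤ 1/78 ≈ 0.012821.


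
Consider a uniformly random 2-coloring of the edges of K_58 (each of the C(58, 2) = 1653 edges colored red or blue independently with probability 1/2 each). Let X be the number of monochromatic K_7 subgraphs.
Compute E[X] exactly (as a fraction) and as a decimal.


Let X = Σ_S X_S over the C(58, 7) = 300674088 subsets S of size 7, where X_S = 1 if the K_7 on S is monochromatic.
For a fixed S, the K_7 on S has C(7, 2) = 21 edges. P[all 21 edges red] = (1/2)^21, and likewise for blue, so P[monochromatic] = 2·(1/2)^21 = 2^{1 − 21} = 1/1048576.
By linearity of expectation: E[X] = C(58, 7) · 2^{1 − 21} = 300674088 · 1/1048576 = 37584261/131072.
Numerically: E[X] ≈ 286.74516.

E[X] = C(58,7)·2^(1−C(7,2)) = 37584261/131072 ≈ 286.74516.


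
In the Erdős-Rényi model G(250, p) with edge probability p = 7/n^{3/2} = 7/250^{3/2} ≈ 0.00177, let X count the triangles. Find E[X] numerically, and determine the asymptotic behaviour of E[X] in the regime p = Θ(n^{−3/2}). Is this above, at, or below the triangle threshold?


Number of potential triangles: C(250, 3) = 2573000.
Each occurs with probability p³ ≈ (0.00177)³ ≈ 5.55347e-09.
By linearity: E[X] = C(250, 3)·p³ ≈ 2573000 · 5.55347e-09 ≈ 0.014.
Since α = 3/2 > 1, p = c/n^{3/2} = o(1/n) is below the triangle threshold p ~ 1/n. Asymptotically E[X] ~ (c³/6)·n^{3(1−α)} = (7³/6)·n^{-1.5} → 0, so by Markov's inequality G has no triangles w.h.p.

E[X] ≈ 0.014; in regime p = Θ(1/n^{3/2}) E[X] tends to 0 (below the triangle threshold p ~ 1/n).


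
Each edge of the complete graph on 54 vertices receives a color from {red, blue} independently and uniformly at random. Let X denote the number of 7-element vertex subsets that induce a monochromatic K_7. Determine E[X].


Let X = Σ_S X_S over the C(54, 7) = 177100560 subsets S of size 7, where X_S = 1 if the K_7 on S is monochromatic.
For a fixed S, the K_7 on S has C(7, 2) = 21 edges. P[all 21 edges red] = (1/2)^21, and likewise for blue, so P[monochromatic] = 2·(1/2)^21 = 2^{1 − 21} = 1/1048576.
By linearity: E[X] = C(54, 7) · 2^{1 − 21} = 177100560 · 1/1048576 = 11068785/65536.
Numerically: E[X] ≈ 168.89626.

E[X] = C(54,7)·2^(1−C(7,2)) = 11068785/65536 ≈ 168.89626.


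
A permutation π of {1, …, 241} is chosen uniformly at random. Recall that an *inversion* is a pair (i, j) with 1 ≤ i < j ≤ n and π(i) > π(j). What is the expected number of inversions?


Write X = Σ X_I over the C(241, 2) = 28920 pairs i < j, with X_I the indicator of one inversion.
There are 28920 indicators.
For each fixed pair i < j, the values π(i) and π(j) are two distinct elements of {1, …, 241} in uniformly random order; by symmetry P[π(i) > π(j)] = 1/2.
By linearity: E[X] = 28920 · (1/2) = C(241, 2) · (1/2) = 28920/2 = 14460 ≈ 14460.0000.

E[X] = 14460 = 14460.0000.


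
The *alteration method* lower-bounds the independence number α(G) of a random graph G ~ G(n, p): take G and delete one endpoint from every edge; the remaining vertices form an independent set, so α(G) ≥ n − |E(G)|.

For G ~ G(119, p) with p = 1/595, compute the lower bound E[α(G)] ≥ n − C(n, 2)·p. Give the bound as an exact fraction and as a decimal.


E[|E(G)|] = C(119, 2)·p = 7021 · (1/595) = 59/5.
E[α(G)] ≥ n − E[|E(G)|] = 119 − 59/5 = 536/5.
Numerically: ≈ 107.2000.
(This is only a lower bound; the true E[α(G)] may be larger.)

E[α(G)] ≥ 536/5 ≈ 107.2000.


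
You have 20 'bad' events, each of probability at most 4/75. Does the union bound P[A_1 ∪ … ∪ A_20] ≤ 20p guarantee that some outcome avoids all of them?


Union bound: P[∪_{i=1}^{20} A_i] ≤ Σ_i P[A_i] ≤ 20·p = 20·(4/75) = 16/15.
Numerically: 16/15 ≈ 1.066667.
Is 16/15 < 1? NO.
Since the bound 16/15 is ≥ 1, the union bound is uninformative here; it does NOT by itself certify existence.

20·p = 16/15 ≈ 1.066667; existence NOT certified by the union bound.


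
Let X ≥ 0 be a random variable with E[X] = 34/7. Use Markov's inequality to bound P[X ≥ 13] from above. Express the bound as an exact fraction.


μ = E[X] = 34/7, a = 13.
Markov: P[X ≥ 13] ≤ μ/a = (34/7)/13 = 34/91.
Numerically: ≈ 0.373626.
(Since a = 13 > μ = 4.857143, the bound 34/91 is < 1 and informative.)

P[X ≥ 13] ≤ 34/91 ≈ 0.373626.


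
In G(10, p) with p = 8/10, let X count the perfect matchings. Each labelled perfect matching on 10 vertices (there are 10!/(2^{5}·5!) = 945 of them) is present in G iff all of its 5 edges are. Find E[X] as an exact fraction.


K_10 has 10!/(2^{5}·5!) = 945 labelled perfect matchings.
For each such perfect matching H, let X_H = 1 if all 5 edges of H are present in G. Then P[X_H = 1] = p^{5} = (4/5)^{5} = 1024/3125.
By linearity: E[X] = Σ_H E[X_H] = 945 · p^{5} = 945 · 1024/3125 = 193536/625.
Numerically: E[X] ≈ 310.

E[X] = 945 · (4/5)^{5} = 193536/625 ≈ 310.


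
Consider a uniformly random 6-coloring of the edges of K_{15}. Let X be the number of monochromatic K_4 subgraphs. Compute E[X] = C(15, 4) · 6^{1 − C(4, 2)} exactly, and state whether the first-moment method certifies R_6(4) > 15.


E[X] = C(15, 4) · 6^{1 − 6} = 1365 · 6^{−5} = 1365/7776.
As a reduced fraction: E[X] = 455/2592 ≈ 0.175540.
Is E[X] < 1? YES.
Since E[X] < 1, there exists a 6-coloring of K_{15} with no monochromatic K_4; hence R_6(4) > 15.

E[X] = 455/2592 ≈ 0.175540; E[X] < 1, so R_6(4) > 15.


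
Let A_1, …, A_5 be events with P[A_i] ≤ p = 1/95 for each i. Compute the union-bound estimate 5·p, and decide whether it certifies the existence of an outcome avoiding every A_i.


Union bound: P[∪_{i=1}^{5} A_i] ≤ Σ_i P[A_i] ≤ 5·p = 5·(1/95) = 1/19.
Numerically: 1/19 ≈ 0.0526316.
Is 1/19 < 1? YES.
Since P[∪ A_i] ≤ 1/19 < 1, the complement has P[∩ A_i^c] ≥ 1 − 1/19 = 18/19 > 0, so some outcome avoids every A_i.

5·p = 1/19 ≈ 0.0526316; existence CERTIFIED by the union bound.


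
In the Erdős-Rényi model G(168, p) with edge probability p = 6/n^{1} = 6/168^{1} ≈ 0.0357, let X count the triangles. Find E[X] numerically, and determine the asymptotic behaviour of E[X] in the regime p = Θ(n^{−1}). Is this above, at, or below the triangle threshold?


Number of potential triangles: C(168, 3) = 776216.
Each occurs with probability p³ ≈ (0.0357)³ ≈ 4.55539e-05.
By linearity: E[X] = C(168, 3)·p³ ≈ 776216 · 4.55539e-05 ≈ 35.360.
Here α = 1, so p = 6/n is exactly at the triangle threshold p ~ 1/n. Asymptotically E[X] → c³/6 = 6³/6 = 36 ≈ 36.000, a bounded constant. In this regime the triangle count is asymptotically Poisson(c³/6).

E[X] ≈ 35.360; in regime p = Θ(1/n^{1}) E[X] stays bounded (at the triangle threshold p ~ 1/n).


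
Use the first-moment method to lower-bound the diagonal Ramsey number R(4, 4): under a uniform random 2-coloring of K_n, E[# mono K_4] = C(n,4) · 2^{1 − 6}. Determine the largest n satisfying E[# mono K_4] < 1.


We need C(n, 4) · 2^{1 − 6} < 1, i.e. C(n, 4) < 2^{6 − 1} = 32.
Check values of n near the boundary:
  n = 4: C(4, 4) = 1; 1 < 32? YES
  n = 5: C(5, 4) = 5; 5 < 32? YES
  n = 6: C(6, 4) = 15; 15 < 32? YES
  n = 7: C(7, 4) = 35; 35 < 32? NO
  n = 8: C(8, 4) = 70; 70 < 32? NO
The largest n with C(n, 4) < 32 is n = 6 (where E[X] = 15/32 ≈ 0.469). Hence R(4, 4) > 6, i.e. R(4, 4) ≥ 7.

Largest n = 6; hence R(4, 4) > 6.


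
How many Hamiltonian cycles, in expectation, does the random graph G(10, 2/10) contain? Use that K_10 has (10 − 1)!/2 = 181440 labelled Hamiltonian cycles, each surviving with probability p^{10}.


K_10 has (10 − 1)!/2 = 181440 labelled Hamiltonian cycles.
For each such Hamiltonian cycle H, let X_H = 1 if all 10 edges of H are present in G. Then P[X_H = 1] = p^{10} = (1/5)^{10} = 1/9765625.
By linearity of expectation: E[X] = Σ_H E[X_H] = 181440 · p^{10} = 181440 · 1/9765625 = 36288/1953125.
Numerically: E[X] ≈ 0.0185795.

E[X] = 181440 · (1/5)^{10} = 36288/1953125 ≈ 0.0185795.


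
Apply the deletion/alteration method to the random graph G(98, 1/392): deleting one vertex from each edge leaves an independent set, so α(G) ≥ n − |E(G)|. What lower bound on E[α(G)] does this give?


E[|E(G)|] = C(98, 2)·p = 4753 · (1/392) = 97/8.
E[α(G)] ≥ n − E[|E(G)|] = 98 − 97/8 = 687/8.
Numerically: ≈ 85.875.
(This is only a lower bound; the true E[α(G)] may be larger.)

E[α(G)] ≥ 687/8 ≈ 85.875.


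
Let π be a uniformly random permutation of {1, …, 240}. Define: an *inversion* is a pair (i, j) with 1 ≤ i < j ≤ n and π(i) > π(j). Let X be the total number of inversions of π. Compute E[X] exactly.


Write X = Σ X_I over the C(240, 2) = 28680 pairs i < j, with X_I the indicator of one inversion.
There are 28680 indicators.
For each fixed pair i < j, the values π(i) and π(j) are two distinct elements of {1, …, 240} in uniformly random order; by symmetry P[π(i) > π(j)] = 1/2.
By linearity: E[X] = 28680 · (1/2) = C(240, 2) · (1/2) = 28680/2 = 14340 ≈ 14340.000000.

E[X] = 14340 = 14340.000000.


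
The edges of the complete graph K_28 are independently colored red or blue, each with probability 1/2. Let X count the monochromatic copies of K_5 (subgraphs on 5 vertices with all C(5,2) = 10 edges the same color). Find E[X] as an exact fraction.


Let X = Σ_S X_S over the C(28, 5) = 98280 subsets S of size 5, where X_S = 1 if the K_5 on S is monochromatic.
For a fixed S, the K_5 on S has C(5, 2) = 10 edges. P[all 10 edges red] = (1/2)^10, and likewise for blue, so P[monochromatic] = 2·(1/2)^10 = 2^{1 − 10} = 1/512.
By linearity of expectation: E[X] = C(28, 5) · 2^{1 − 10} = 98280 · 1/512 = 12285/64.
Numerically: E[X] ≈ 191.953.

E[X] = C(28,5)·2^(1−C(5,2)) = 12285/64 ≈ 191.953.


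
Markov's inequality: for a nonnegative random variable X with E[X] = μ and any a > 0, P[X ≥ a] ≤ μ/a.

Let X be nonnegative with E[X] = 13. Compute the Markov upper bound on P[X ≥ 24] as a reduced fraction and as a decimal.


μ = E[X] = 13, a = 24.
Markov: P[X ≥ 24] ≤ μ/a = (13)/24 = 13/24.
Numerically: ≈ 0.54167.
(Since a = 24 > μ = 13.00000, the bound 13/24 is < 1 and informative.)

P[X ≥ 24] ≤ 13/24 ≈ 0.54167.


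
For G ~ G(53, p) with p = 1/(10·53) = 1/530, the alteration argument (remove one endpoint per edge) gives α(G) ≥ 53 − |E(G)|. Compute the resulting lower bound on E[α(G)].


E[|E(G)|] = C(53, 2)·p = 1378 · (1/530) = 13/5.
E[α(G)] ≥ n − E[|E(G)|] = 53 − 13/5 = 252/5.
Numerically: ≈ 50.4000.
(This is only a lower bound; the true E[α(G)] may be larger.)

E[α(G)] ≥ 252/5 ≈ 50.4000.


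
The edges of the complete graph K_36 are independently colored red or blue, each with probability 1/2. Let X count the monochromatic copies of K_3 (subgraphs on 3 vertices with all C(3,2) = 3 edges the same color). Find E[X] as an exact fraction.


Let X = Σ_S X_S over the C(36, 3) = 7140 subsets S of size 3, where X_S = 1 if the K_3 on S is monochromatic.
For a fixed S, the K_3 on S has C(3, 2) = 3 edges. P[all 3 edges red] = (1/2)^3, and likewise for blue, so P[monochromatic] = 2·(1/2)^3 = 2^{1 − 3} = 1/4.
By linearity of expectation: E[X] = C(36, 3) · 2^{1 − 3} = 7140 · 1/4 = 1785.
Numerically: E[X] ≈ 1785.000.

E[X] = C(36,3)·2^(1−C(3,2)) = 1785 ≈ 1785.000.


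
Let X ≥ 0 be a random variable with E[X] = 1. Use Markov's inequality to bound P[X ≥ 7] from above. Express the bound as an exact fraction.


μ = E[X] = 1, a = 7.
Markov: P[X ≥ 7] ≤ μ/a = (1)/7 = 1/7.
Numerically: ≈ 0.1429.
(Since a = 7 > μ = 1.0000, the bound 1/7 is < 1 and informative.)

P[X ≥ 7] ≤ 1/7 ≈ 0.1429.


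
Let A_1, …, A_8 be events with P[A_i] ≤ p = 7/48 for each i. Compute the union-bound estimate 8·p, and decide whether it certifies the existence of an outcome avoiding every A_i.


Union bound: P[∪_{i=1}^{8} A_i] ≤ Σ_i P[A_i] ≤ 8·p = 8·(7/48) = 7/6.
Numerically: 7/6 ≈ 1.1666667.
Is 7/6 < 1? NO.
Since the bound 7/6 is ≥ 1, the union bound is uninformative here; it does NOT by itself certify existence.

8·p = 7/6 ≈ 1.1666667; existence NOT certified by the union bound.


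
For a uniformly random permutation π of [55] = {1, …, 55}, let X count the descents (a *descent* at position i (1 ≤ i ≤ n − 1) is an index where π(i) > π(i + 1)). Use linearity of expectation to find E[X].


Write X = Σ X_I over i = 1, …, 54, with X_I the indicator of one descent.
There are 54 indicators.
For each fixed i, the pair (π(i), π(i+1)) is a uniformly random ordered pair of distinct values from {1, …, 55}; by symmetry P[π(i) > π(i+1)] = 1/2.
By linearity: E[X] = 54 · (1/2) = (55 − 1) · (1/2) = 27 ≈ 27.000.

E[X] = 27 = 27.000.


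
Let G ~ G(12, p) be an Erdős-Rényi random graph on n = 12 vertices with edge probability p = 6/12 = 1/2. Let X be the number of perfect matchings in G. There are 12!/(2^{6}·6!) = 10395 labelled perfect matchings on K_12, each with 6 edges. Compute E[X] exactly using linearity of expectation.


K_12 has 12!/(2^{6}·6!) = 10395 labelled perfect matchings.
For each such perfect matching H, let X_H = 1 if all 6 edges of H are present in G. Then P[X_H = 1] = p^{6} = (1/2)^{6} = 1/64.
Summing the indicators: E[X] = Σ_H E[X_H] = 10395 · p^{6} = 10395 · 1/64 = 10395/64.
Numerically: E[X] ≈ 162.422.

E[X] = 10395 · (1/2)^{6} = 10395/64 ≈ 162.422.
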